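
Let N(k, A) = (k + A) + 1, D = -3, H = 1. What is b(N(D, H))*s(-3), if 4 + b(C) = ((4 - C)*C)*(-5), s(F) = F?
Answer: -63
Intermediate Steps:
N(k, A) = 1 + A + k (N(k, A) = (A + k) + 1 = 1 + A + k)
b(C) = -4 - 5*C*(4 - C) (b(C) = -4 + ((4 - C)*C)*(-5) = -4 + (C*(4 - C))*(-5) = -4 - 5*C*(4 - C))
b(N(D, H))*s(-3) = (-4 - 20*(1 + 1 - 3) + 5*(1 + 1 - 3)**2)*(-3) = (-4 - 20*(-1) + 5*(-1)**2)*(-3) = (-4 + 20 + 5*1)*(-3) = (-4 + 20 + 5)*(-3) = 21*(-3) = -63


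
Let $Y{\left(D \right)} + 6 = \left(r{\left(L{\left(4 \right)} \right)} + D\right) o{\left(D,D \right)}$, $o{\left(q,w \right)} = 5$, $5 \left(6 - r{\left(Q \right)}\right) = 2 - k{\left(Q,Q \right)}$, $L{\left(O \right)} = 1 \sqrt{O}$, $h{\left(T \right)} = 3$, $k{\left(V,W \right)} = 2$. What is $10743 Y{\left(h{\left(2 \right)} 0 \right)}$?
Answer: $257832$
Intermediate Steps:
$L{\left(O \right)} = \sqrt{O}$
$r{\left(Q \right)} = 6$ ($r{\left(Q \right)} = 6 - \frac{2 - 2}{5} = 6 - 0 = 6 + 0 = 6$)
$Y{\left(D \right)} = 24 + 5 D$ ($Y{\left(D \right)} = -6 + \left(6 + D\right) 5 = -6 + \left(30 + 5 D\right) = 24 + 5 D$)
$10743 Y{\left(h{\left(2 \right)} 0 \right)} = 10743 \left(24 + 5 \cdot 3 \cdot 0\right) = 10743 \left(24 + 5 \cdot 0\right) = 10743 \left(24 + 0\right) = 10743 \cdot 24 = 257832$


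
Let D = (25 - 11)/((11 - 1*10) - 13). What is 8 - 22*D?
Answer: 101/3 ≈ 33.667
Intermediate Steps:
D = -7/6 (D = 14/((11 - 10) - 13) = 14/(1 - 13) = 14/(-12) = 14*(-1/12) = -7/6 ≈ -1.1667)
8 - 22*D = 8 - 22*(-7/6) = 8 + 77/3 = 101/3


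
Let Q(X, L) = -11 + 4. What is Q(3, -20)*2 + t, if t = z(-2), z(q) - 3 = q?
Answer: -13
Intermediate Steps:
z(q) = 3 + q
t = 1 (t = 3 - 2 = 1)
Q(X, L) = -7
Q(3, -20)*2 + t = -7*2 + 1 = -14 + 1 = -13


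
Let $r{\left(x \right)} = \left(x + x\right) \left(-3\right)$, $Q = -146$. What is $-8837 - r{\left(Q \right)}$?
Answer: $-9713$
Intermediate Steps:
$r{\left(x \right)} = - 6 x$ ($r{\left(x \right)} = 2 x \left(-3\right) = - 6 x$)
$-8837 - r{\left(Q \right)} = -8837 - \left(-6\right) \left(-146\right) = -8837 - 876 = -9713$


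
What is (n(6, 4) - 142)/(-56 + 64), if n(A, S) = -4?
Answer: -73/4 ≈ -18.250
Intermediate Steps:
(n(6, 4) - 142)/(-56 + 64) = (-4 - 142)/(-56 + 64) = -146/8 = (⅛)*(-146) = -73/4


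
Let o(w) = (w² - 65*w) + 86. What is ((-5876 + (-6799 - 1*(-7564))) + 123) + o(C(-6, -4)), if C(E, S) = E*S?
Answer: -5886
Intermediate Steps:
o(w) = 86 + w² - 65*w
((-5876 + (-6799 - 1*(-7564))) + 123) + o(C(-6, -4)) = ((-5876 + (-6799 - 1*(-7564))) + 123) + (86 + (-6*(-4))² - (-390)*(-4)) = ((-5876 + (-6799 + 7564)) + 123) + (86 + 24² - 65*24) = ((-5876 + 765) + 123) + (86 + 576 - 1560) = (-5111 + 123) - 898 = -4988 - 898 = -5886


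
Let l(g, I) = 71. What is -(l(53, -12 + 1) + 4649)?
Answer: -4720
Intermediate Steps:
-(l(53, -12 + 1) + 4649) = -(71 + 4649) = -1*4720 = -4720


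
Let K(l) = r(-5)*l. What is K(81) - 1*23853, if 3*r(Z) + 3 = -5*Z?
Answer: -23259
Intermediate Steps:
r(Z) = -1 - 5*Z/3 (r(Z) = -1 + (-5*Z)/3 = -1 - 5*Z/3)
K(l) = 22*l/3 (K(l) = (-1 - 5/3*(-5))*l = (-1 + 25/3)*l = 22*l/3)
K(81) - 1*23853 = (22/3)*81 - 1*23853 = 594 - 23853 = -23259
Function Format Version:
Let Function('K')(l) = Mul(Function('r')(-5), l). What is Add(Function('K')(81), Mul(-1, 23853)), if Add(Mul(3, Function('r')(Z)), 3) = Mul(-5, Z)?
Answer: -23259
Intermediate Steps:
Function('r')(Z) = Add(-1, Mul(Rational(-5, 3), Z)) (Function('r')(Z) = Add(-1, Mul(Rational(1, 3), Mul(-5, Z))) = Add(-1, Mul(Rational(-5, 3), Z)))
Function('K')(l) = Mul(Rational(22, 3), l) (Function('K')(l) = Mul(Add(-1, Mul(Rational(-5, 3), -5)), l) = Mul(Add(-1, Rational(25, 3)), l) = Mul(Rational(22, 3), l))
Add(Function('K')(81), Mul(-1, 23853)) = Add(Mul(Rational(22, 3), 81), Mul(-1, 23853)) = Add(594, -23853) = -23259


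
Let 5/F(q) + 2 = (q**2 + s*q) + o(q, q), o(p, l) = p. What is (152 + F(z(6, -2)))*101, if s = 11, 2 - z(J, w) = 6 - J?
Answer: 399657/26 ≈ 15371.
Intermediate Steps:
z(J, w) = -4 + J (z(J, w) = 2 - (6 - J) = 2 + (-6 + J) = -4 + J)
F(q) = 5/(-2 + q**2 + 12*q) (F(q) = 5/(-2 + ((q**2 + 11*q) + q)) = 5/(-2 + (q**2 + 12*q)) = 5/(-2 + q**2 + 12*q))
(152 + F(z(6, -2)))*101 = (152 + 5/(-2 + (-4 + 6)**2 + 12*(-4 + 6)))*101 = (152 + 5/(-2 + 2**2 + 12*2))*101 = (152 + 5/(-2 + 4 + 24))*101 = (152 + 5/26)*101 = (3957/26)*101 = 399657/26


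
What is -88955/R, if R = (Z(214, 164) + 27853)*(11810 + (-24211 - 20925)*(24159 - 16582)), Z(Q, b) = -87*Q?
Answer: 17791/631643823714 ≈ 2.8166e-8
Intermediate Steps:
R = -3158219118570 (R = (-87*214 + 27853)*(11810 + (-24211 - 20925)*(24159 - 16582)) = (-18618 + 27853)*(11810 - 45136*7577) = 9235*(11810 - 341995472) = 9235*(-341983662) = -3158219118570)
-88955/R = -88955/(-3158219118570) = -88955*(-1/3158219118570) = 17791/631643823714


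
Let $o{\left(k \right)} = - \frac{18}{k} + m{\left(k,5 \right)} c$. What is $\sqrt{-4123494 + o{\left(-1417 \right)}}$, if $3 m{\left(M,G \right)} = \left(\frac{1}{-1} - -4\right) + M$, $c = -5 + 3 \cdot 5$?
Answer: $\frac{2 i \sqrt{18650209654830}}{4251} \approx 2031.8 i$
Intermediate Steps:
$c = 10$ ($c = -5 + 15 = 10$)
$m{\left(M,G \right)} = 1 + \frac{M}{3}$ ($m{\left(M,G \right)} = \frac{\left(\frac{1}{-1} - -4\right) + M}{3} = \frac{\left(-1 + 4\right) + M}{3} = \frac{3 + M}{3} = 1 + \frac{M}{3}$)
$o{\left(k \right)} = 10 - \frac{18}{k} + \frac{10 k}{3}$ ($o{\left(k \right)} = - \frac{18}{k} + \left(1 + \frac{k}{3}\right) 10 = - \frac{18}{k} + \left(10 + \frac{10 k}{3}\right) = 10 - \frac{18}{k} + \frac{10 k}{3}$)
$\sqrt{-4123494 + o{\left(-1417 \right)}} = \sqrt{-4123494 + \left(10 - \frac{18}{-1417} + \frac{10}{3} \left(-1417\right)\right)} = \sqrt{-4123494 - \frac{20036326}{4251}} = \sqrt{- \frac{17549009320}{4251}} = \frac{2 i \sqrt{18650209654830}}{4251}$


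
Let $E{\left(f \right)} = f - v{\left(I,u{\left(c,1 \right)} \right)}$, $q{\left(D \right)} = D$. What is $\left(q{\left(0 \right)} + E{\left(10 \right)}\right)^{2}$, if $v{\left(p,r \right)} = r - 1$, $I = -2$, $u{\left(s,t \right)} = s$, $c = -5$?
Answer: $256$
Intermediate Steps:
$v{\left(p,r \right)} = -1 + r$ ($v{\left(p,r \right)} = r - 1 = -1 + r$)
$E{\left(f \right)} = 6 + f$ ($E{\left(f \right)} = f - \left(-1 - 5\right) = f - -6 = f + 6 = 6 + f$)
$\left(q{\left(0 \right)} + E{\left(10 \right)}\right)^{2} = \left(0 + \left(6 + 10\right)\right)^{2} = \left(0 + 16\right)^{2} = 16^{2} = 256$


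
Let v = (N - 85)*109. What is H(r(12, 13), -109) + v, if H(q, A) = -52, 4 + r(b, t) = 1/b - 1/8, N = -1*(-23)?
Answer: -6810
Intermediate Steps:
N = 23
r(b, t) = -33/8 + 1/b (r(b, t) = -4 + (1/b - 1/8) = -4 + (1/b - 1*⅛) = -4 + (1/b - ⅛) = -4 + (-⅛ + 1/b) = -33/8 + 1/b)
v = -6758 (v = (23 - 85)*109 = -62*109 = -6758)
H(r(12, 13), -109) + v = -52 - 6758 = -6810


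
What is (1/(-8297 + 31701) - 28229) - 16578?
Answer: -1048663027/23404 ≈ -44807.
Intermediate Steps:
(1/(-8297 + 31701) - 28229) - 16578 = (1/23404 - 28229) - 16578 = -660671515/23404 - 16578 = -1048663027/23404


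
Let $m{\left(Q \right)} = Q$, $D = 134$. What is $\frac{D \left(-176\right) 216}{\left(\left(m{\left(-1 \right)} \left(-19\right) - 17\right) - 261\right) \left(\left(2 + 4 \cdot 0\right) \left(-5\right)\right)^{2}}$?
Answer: $\frac{1273536}{6475} \approx 196.69$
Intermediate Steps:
$\frac{D \left(-176\right) 216}{\left(\left(m{\left(-1 \right)} \left(-19\right) - 17\right) - 261\right) \left(\left(2 + 4 \cdot 0\right) \left(-5\right)\right)^{2}} = \frac{134 \left(-176\right) 216}{\left(\left(\left(-1\right) \left(-19\right) - 17\right) - 261\right) \left(\left(2 + 4 \cdot 0\right) \left(-5\right)\right)^{2}} = \frac{\left(-23584\right) 216}{\left(\left(19 - 17\right) - 261\right) \left(\left(2 + 0\right) \left(-5\right)\right)^{2}} = - \frac{5094144}{\left(2 - 261\right) \left(2 \left(-5\right)\right)^{2}} = - \frac{5094144}{\left(-259\right) \left(-10\right)^{2}} = - \frac{5094144}{\left(-259\right) 100} = - \frac{5094144}{-25900} = \left(-5094144\right) \left(- \frac{1}{25900}\right) = \frac{1273536}{6475}$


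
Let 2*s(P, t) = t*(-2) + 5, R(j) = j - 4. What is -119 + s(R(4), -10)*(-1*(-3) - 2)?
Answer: -213/2 ≈ -106.50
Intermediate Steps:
R(j) = -4 + j
s(P, t) = 5/2 - t (s(P, t) = (t*(-2) + 5)/2 = (-2*t + 5)/2 = (5 - 2*t)/2 = 5/2 - t)
-119 + s(R(4), -10)*(-1*(-3) - 2) = -119 + (5/2 - 1*(-10))*(-1*(-3) - 2) = -119 + (5/2 + 10)*(3 - 2) = -119 + (25/2)*1 = -119 + 25/2 = -213/2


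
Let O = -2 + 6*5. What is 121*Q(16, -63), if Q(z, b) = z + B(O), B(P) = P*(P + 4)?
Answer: 110352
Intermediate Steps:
O = 28 (O = -2 + 30 = 28)
B(P) = P*(4 + P)
Q(z, b) = 896 + z (Q(z, b) = z + 28*(4 + 28) = z + 28*32 = z + 896 = 896 + z)
121*Q(16, -63) = 121*(896 + 16) = 121*912 = 110352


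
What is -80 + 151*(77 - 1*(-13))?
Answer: 13510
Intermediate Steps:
-80 + 151*(77 - 1*(-13)) = -80 + 151*(77 + 13) = -80 + 151*90 = -80 + 13590 = 13510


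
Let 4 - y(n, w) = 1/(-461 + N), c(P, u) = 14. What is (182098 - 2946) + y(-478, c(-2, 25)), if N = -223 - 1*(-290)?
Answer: 70587465/394 ≈ 1.7916e+5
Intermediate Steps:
N = 67 (N = -223 + 290 = 67)
y(n, w) = 1577/394 (y(n, w) = 4 - 1/(-461 + 67) = 4 - 1/(-394) = 4 - 1*(-1/394) = 4 + 1/394 = 1577/394)
(182098 - 2946) + y(-478, c(-2, 25)) = (182098 - 2946) + 1577/394 = 179152 + 1577/394 = 70587465/394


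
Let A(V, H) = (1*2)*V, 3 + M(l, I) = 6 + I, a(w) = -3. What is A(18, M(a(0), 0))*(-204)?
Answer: -7344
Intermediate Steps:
M(l, I) = 3 + I (M(l, I) = -3 + (6 + I) = 3 + I)
A(V, H) = 2*V
A(18, M(a(0), 0))*(-204) = (2*18)*(-204) = 36*(-204) = -7344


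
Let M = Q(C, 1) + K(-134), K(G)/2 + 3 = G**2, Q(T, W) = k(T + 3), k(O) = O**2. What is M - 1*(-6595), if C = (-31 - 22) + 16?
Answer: 43657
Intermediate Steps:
C = -37 (C = -53 + 16 = -37)
Q(T, W) = (3 + T)**2 (Q(T, W) = (T + 3)**2 = (3 + T)**2)
K(G) = -6 + 2*G**2
M = 37062 (M = (3 - 37)**2 + (-6 + 2*(-134)**2) = (-34)**2 + (-6 + 2*17956) = 1156 + (-6 + 35912) = 1156 + 35906 = 37062)
M - 1*(-6595) = 37062 - 1*(-6595) = 37062 + 6595 = 43657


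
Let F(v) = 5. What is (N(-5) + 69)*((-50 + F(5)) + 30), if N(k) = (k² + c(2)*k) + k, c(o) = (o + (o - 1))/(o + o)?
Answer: -5115/4 ≈ -1278.8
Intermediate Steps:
c(o) = (-1 + 2*o)/(2*o) (c(o) = (o + (-1 + o))/((2*o)) = (-1 + 2*o)*(1/(2*o)) = (-1 + 2*o)/(2*o))
N(k) = k² + 7*k/4 (N(k) = (k² + ((-½ + 2)/2)*k) + k = (k² + ((½)*(3/2))*k) + k = (k² + 3*k/4) + k = k² + 7*k/4)
(N(-5) + 69)*((-50 + F(5)) + 30) = ((¼)*(-5)*(7 + 4*(-5)) + 69)*((-50 + 5) + 30) = ((¼)*(-5)*(7 - 20) + 69)*(-45 + 30) = ((¼)*(-5)*(-13) + 69)*(-15) = (65/4 + 69)*(-15) = (341/4)*(-15) = -5115/4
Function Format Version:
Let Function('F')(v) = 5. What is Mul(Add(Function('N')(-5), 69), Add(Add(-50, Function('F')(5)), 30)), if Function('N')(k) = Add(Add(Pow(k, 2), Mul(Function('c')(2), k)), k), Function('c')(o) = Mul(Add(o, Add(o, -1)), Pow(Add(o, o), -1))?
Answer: Rational(-5115, 4) ≈ -1278.8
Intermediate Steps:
Function('c')(o) = Mul(Rational(1, 2), Pow(o, -1), Add(-1, Mul(2, o))) (Function('c')(o) = Mul(Add(o, Add(-1, o)), Pow(Mul(2, o), -1)) = Mul(Add(-1, Mul(2, o)), Mul(Rational(1, 2), Pow(o, -1))) = Mul(Rational(1, 2), Pow(o, -1), Add(-1, Mul(2, o))))
Function('N')(k) = Add(Pow(k, 2), Mul(Rational(7, 4), k)) (Function('N')(k) = Add(Add(Pow(k, 2), Mul(Mul(Pow(2, -1), Add(Rational(-1, 2), 2)), k)), k) = Add(Add(Pow(k, 2), Mul(Mul(Rational(1, 2), Rational(3, 2)), k)), k) = Add(Add(Pow(k, 2), Mul(Rational(3, 4), k)), k) = Add(Pow(k, 2), Mul(Rational(7, 4), k)))
Mul(Add(Function('N')(-5), 69), Add(Add(-50, Function('F')(5)), 30)) = Mul(Add(Mul(Rational(1, 4), -5, Add(7, Mul(4, -5))), 69), Add(Add(-50, 5), 30)) = Mul(Add(Mul(Rational(1, 4), -5, Add(7, -20)), 69), Add(-45, 30)) = Mul(Add(Mul(Rational(1, 4), -5, -13), 69), -15) = Mul(Add(Rational(65, 4), 69), -15) = Mul(Rational(341, 4), -15) = Rational(-5115, 4)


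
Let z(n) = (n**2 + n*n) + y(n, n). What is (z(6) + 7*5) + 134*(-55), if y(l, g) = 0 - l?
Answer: -7269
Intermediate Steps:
y(l, g) = -l
z(n) = -n + 2*n**2 (z(n) = (n**2 + n*n) - n = (n**2 + n**2) - n = 2*n**2 - n = -n + 2*n**2)
(z(6) + 7*5) + 134*(-55) = (6*(-1 + 2*6) + 7*5) + 134*(-55) = (6*(-1 + 12) + 35) - 7370 = (6*11 + 35) - 7370 = (66 + 35) - 7370 = 101 - 7370 = -7269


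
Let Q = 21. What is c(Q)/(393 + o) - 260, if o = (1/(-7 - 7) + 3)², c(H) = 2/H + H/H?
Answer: -61392376/236127 ≈ -260.00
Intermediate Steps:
c(H) = 1 + 2/H (c(H) = 2/H + 1 = 1 + 2/H)
o = 1681/196 (o = (1/(-14) + 3)² = (-1/14 + 3)² = (41/14)² = 1681/196 ≈ 8.5765)
c(Q)/(393 + o) - 260 = ((2 + 21)/21)/(393 + 1681/196) - 260 = ((1/21)*23)/(78709/196) - 260 = (196/78709)*(23/21) - 260 = 644/236127 - 260 = -61392376/236127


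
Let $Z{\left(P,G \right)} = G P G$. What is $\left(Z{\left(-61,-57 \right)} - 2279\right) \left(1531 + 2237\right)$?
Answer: $-755363424$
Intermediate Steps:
$Z{\left(P,G \right)} = P G^{2}$
$\left(Z{\left(-61,-57 \right)} - 2279\right) \left(1531 + 2237\right) = \left(- 61 \left(-57\right)^{2} - 2279\right) \left(1531 + 2237\right) = \left(\left(-61\right) 3249 - 2279\right) 3768 = \left(-198189 - 2279\right) 3768 = \left(-200468\right) 3768 = -755363424$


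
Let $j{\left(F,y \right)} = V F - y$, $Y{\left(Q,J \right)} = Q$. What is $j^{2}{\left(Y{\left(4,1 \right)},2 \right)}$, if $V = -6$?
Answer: $676$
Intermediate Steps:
$j{\left(F,y \right)} = - y - 6 F$ ($j{\left(F,y \right)} = - 6 F - y = - y - 6 F$)
$j^{2}{\left(Y{\left(4,1 \right)},2 \right)} = \left(\left(-1\right) 2 - 24\right)^{2} = \left(-2 - 24\right)^{2} = \left(-26\right)^{2} = 676$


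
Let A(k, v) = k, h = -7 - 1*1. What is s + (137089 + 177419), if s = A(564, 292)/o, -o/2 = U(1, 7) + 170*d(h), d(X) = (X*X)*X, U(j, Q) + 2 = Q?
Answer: 27373204062/87035 ≈ 3.1451e+5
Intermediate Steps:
U(j, Q) = -2 + Q
h = -8 (h = -7 - 1 = -8)
d(X) = X³ (d(X) = X²*X = X³)
o = 174070 (o = -2*((-2 + 7) + 170*(-8)³) = -2*(5 + 170*(-512)) = -2*(5 - 87040) = -2*(-87035) = 174070)
s = 282/87035 (s = 564/174070 = 564*(1/174070) = 282/87035 ≈ 0.0032401)
s + (137089 + 177419) = 282/87035 + (137089 + 177419) = 282/87035 + 314508 = 27373204062/87035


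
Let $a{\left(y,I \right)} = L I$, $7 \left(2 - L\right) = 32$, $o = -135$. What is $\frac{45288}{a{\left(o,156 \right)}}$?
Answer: $- \frac{4403}{39} \approx -112.9$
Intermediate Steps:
$L = - \frac{18}{7}$ ($L = 2 - \frac{32}{7} = - \frac{18}{7} \approx -2.5714$)
$a{\left(y,I \right)} = - \frac{18 I}{7}$
$\frac{45288}{a{\left(o,156 \right)}} = \frac{45288}{\left(- \frac{18}{7}\right) 156} = \frac{45288}{- \frac{2808}{7}} = 45288 \left(- \frac{7}{2808}\right) = - \frac{4403}{39}$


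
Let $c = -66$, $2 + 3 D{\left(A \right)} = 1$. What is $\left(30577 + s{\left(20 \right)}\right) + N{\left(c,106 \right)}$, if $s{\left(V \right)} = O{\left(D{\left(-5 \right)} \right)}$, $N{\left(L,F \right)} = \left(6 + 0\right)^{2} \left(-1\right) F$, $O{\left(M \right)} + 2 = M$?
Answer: $\frac{80276}{3} \approx 26759.0$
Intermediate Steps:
$D{\left(A \right)} = - \frac{1}{3}$ ($D{\left(A \right)} = - \frac{2}{3} + \frac{1}{3} \cdot 1 = - \frac{2}{3} + \frac{1}{3} = - \frac{1}{3}$)
$O{\left(M \right)} = -2 + M$
$N{\left(L,F \right)} = - 36 F$ ($N{\left(L,F \right)} = 6^{2} \left(-1\right) F = 36 \left(-1\right) F = - 36 F$)
$s{\left(V \right)} = - \frac{7}{3}$ ($s{\left(V \right)} = -2 - \frac{1}{3} = - \frac{7}{3}$)
$\left(30577 + s{\left(20 \right)}\right) + N{\left(c,106 \right)} = \left(30577 - \frac{7}{3}\right) - 3816 = \frac{91724}{3} - 3816 = \frac{80276}{3}$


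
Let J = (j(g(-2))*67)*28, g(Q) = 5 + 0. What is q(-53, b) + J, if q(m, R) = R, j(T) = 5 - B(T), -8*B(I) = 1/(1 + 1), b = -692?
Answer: 35221/4 ≈ 8805.3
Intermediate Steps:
g(Q) = 5
B(I) = -1/16 (B(I) = -1/(8*(1 + 1)) = -⅛/2 = -⅛*½ = -1/16)
j(T) = 81/16 (j(T) = 5 - 1*(-1/16) = 5 + 1/16 = 81/16)
J = 37989/4 (J = ((81/16)*67)*28 = (5427/16)*28 = 37989/4 ≈ 9497.3)
q(-53, b) + J = -692 + 37989/4 = 35221/4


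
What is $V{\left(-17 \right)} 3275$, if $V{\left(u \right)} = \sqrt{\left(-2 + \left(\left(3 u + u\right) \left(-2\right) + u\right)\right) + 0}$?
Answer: $9825 \sqrt{13} \approx 35425.0$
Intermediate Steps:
$V{\left(u \right)} = \sqrt{-2 - 7 u}$ ($V{\left(u \right)} = \sqrt{\left(-2 + \left(4 u \left(-2\right) + u\right)\right) + 0} = \sqrt{\left(-2 + \left(- 8 u + u\right)\right) + 0} = \sqrt{\left(-2 - 7 u\right) + 0} = \sqrt{-2 - 7 u}$)
$V{\left(-17 \right)} 3275 = \sqrt{-2 - -119} \cdot 3275 = \sqrt{-2 + 119} \cdot 3275 = \sqrt{117} \cdot 3275 = 3 \sqrt{13} \cdot 3275 = 9825 \sqrt{13}$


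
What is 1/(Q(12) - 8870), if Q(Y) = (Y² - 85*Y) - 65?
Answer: -1/9811 ≈ -0.00010193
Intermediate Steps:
Q(Y) = -65 + Y² - 85*Y
1/(Q(12) - 8870) = 1/((-65 + 12² - 85*12) - 8870) = 1/((-65 + 144 - 1020) - 8870) = 1/(-941 - 8870) = 1/(-9811) = -1/9811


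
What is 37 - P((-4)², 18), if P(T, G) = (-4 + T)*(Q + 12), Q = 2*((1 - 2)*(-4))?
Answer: -203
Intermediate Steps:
Q = 8 (Q = 2*(-1*(-4)) = 2*4 = 8)
P(T, G) = -80 + 20*T (P(T, G) = (-4 + T)*(8 + 12) = (-4 + T)*20 = -80 + 20*T)
37 - P((-4)², 18) = 37 - (-80 + 20*(-4)²) = 37 - (-80 + 20*16) = 37 - (-80 + 320) = 37 - 1*240 = 37 - 240 = -203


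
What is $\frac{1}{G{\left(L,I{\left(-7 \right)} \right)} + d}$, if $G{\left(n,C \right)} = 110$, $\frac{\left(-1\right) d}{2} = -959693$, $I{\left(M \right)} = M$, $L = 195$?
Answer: $\frac{1}{1919496} \approx 5.2097 \cdot 10^{-7}$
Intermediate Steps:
$d = 1919386$ ($d = \left(-2\right) \left(-959693\right) = 1919386$)
$\frac{1}{G{\left(L,I{\left(-7 \right)} \right)} + d} = \frac{1}{110 + 1919386} = \frac{1}{1919496}$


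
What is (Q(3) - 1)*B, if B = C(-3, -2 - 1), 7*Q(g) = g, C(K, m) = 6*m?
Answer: 72/7 ≈ 10.286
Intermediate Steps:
Q(g) = g/7
B = -18 (B = 6*(-2 - 1) = 6*(-3) = -18)
(Q(3) - 1)*B = ((⅐)*3 - 1)*(-18) = (3/7 - 1)*(-18) = -4/7*(-18) = 72/7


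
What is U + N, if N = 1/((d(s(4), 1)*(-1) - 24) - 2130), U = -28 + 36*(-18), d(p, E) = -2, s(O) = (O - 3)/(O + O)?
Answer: -1454753/2152 ≈ -676.00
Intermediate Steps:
s(O) = (-3 + O)/(2*O) (s(O) = (-3 + O)/((2*O)) = (-3 + O)*(1/(2*O)) = (-3 + O)/(2*O))
U = -676 (U = -28 - 648 = -676)
N = -1/2152 (N = 1/((-2*(-1) - 24) - 2130) = 1/((2 - 24) - 2130) = 1/(-22 - 2130) = 1/(-2152) = -1/2152 ≈ -0.00046468)
U + N = -676 - 1/2152 = -1454753/2152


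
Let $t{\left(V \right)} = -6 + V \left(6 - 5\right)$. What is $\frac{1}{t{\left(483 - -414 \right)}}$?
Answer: $\frac{1}{891} \approx 0.0011223$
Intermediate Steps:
$t{\left(V \right)} = -6 + V$ ($t{\left(V \right)} = -6 + V 1 = -6 + V$)
$\frac{1}{t{\left(483 - -414 \right)}} = \frac{1}{-6 + \left(483 - -414\right)} = \frac{1}{-6 + \left(483 + 414\right)} = \frac{1}{-6 + 897} = \frac{1}{891}$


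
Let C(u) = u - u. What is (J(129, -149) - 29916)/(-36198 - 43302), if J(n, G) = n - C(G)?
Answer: 9929/26500 ≈ 0.37468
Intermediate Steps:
C(u) = 0
J(n, G) = n (J(n, G) = n - 1*0 = n + 0 = n)
(J(129, -149) - 29916)/(-36198 - 43302) = (129 - 29916)/(-36198 - 43302) = -29787/(-79500) = -29787*(-1/79500) = 9929/26500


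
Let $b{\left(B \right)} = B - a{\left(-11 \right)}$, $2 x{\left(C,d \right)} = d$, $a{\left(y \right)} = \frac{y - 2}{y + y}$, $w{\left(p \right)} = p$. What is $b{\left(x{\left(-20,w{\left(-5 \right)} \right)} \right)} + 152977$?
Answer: $\frac{1682713}{11} \approx 1.5297 \cdot 10^{5}$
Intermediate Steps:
$a{\left(y \right)} = \frac{-2 + y}{2 y}$
$x{\left(C,d \right)} = \frac{d}{2}$
$b{\left(B \right)} = - \frac{13}{22} + B$ ($b{\left(B \right)} = B - \frac{-2 - 11}{2 \left(-11\right)} = B - \frac{1}{2} \left(- \frac{1}{11}\right) \left(-13\right) = B - \frac{13}{22} = - \frac{13}{22} + B$)
$b{\left(x{\left(-20,w{\left(-5 \right)} \right)} \right)} + 152977 = \left(- \frac{13}{22} + \frac{1}{2} \left(-5\right)\right) + 152977 = \left(- \frac{13}{22} - \frac{5}{2}\right) + 152977 = - \frac{34}{11} + 152977 = \frac{1682713}{11}$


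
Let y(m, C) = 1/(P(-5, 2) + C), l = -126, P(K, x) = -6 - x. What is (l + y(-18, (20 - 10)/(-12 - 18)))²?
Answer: 9941409/625 ≈ 15906.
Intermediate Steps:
y(m, C) = 1/(-8 + C) (y(m, C) = 1/((-6 - 1*2) + C) = 1/((-6 - 2) + C) = 1/(-8 + C))
(l + y(-18, (20 - 10)/(-12 - 18)))² = (-126 + 1/(-8 + (20 - 10)/(-12 - 18)))² = (-126 + 1/(-8 + 10/(-30)))² = (-126 + 1/(-8 + 10*(-1/30)))² = (-126 + 1/(-8 - ⅓))² = (-126 + 1/(-25/3))² = (-126 - 3/25)² = (-3153/25)² = 9941409/625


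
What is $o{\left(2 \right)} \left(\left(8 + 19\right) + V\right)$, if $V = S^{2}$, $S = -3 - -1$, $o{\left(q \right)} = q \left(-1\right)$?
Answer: $-62$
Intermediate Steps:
$o{\left(q \right)} = - q$
$S = -2$ ($S = -3 + 1 = -2$)
$V = 4$ ($V = \left(-2\right)^{2} = 4$)
$o{\left(2 \right)} \left(\left(8 + 19\right) + V\right) = \left(-1\right) 2 \left(\left(8 + 19\right) + 4\right) = - 2 \left(27 + 4\right) = \left(-2\right) 31 = -62$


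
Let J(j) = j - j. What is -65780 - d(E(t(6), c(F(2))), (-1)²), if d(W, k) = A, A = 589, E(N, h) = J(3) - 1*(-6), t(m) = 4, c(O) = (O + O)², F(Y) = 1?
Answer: -66369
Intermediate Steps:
J(j) = 0
c(O) = 4*O² (c(O) = (2*O)² = 4*O²)
E(N, h) = 6 (E(N, h) = 0 - 1*(-6) = 0 + 6 = 6)
d(W, k) = 589
-65780 - d(E(t(6), c(F(2))), (-1)²) = -65780 - 1*589 = -65780 - 589 = -66369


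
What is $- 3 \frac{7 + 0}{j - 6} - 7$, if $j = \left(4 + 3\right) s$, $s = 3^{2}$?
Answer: $- \frac{140}{19} \approx -7.3684$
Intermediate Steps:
$s = 9$
$j = 63$ ($j = \left(4 + 3\right) 9 = 7 \cdot 9 = 63$)
$- 3 \frac{7 + 0}{j - 6} - 7 = - 3 \frac{7 + 0}{63 - 6} - 7 = - 3 \cdot \frac{7}{57} - 7 = - 3 \cdot 7 \cdot \frac{1}{57} - 7 = \left(-3\right) \frac{7}{57} - 7 = - \frac{7}{19} - 7 = - \frac{140}{19}$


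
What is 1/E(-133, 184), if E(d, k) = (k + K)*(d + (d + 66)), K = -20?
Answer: -1/32800 ≈ -3.0488e-5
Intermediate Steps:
E(d, k) = (-20 + k)*(66 + 2*d) (E(d, k) = (k - 20)*(d + (d + 66)) = (-20 + k)*(d + (66 + d)) = (-20 + k)*(66 + 2*d))
1/E(-133, 184) = 1/(-1320 - 40*(-133) + 66*184 + 2*(-133)*184) = 1/(-1320 + 5320 + 12144 - 48944) = 1/(-32800) = -1/32800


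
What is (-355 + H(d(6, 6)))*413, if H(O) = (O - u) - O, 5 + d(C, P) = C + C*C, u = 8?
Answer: -149919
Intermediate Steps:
d(C, P) = -5 + C + C² (d(C, P) = -5 + (C + C*C) = -5 + (C + C²) = -5 + C + C²)
H(O) = -8 (H(O) = (O - 1*8) - O = (O - 8) - O = (-8 + O) - O = -8)
(-355 + H(d(6, 6)))*413 = (-355 - 8)*413 = -363*413 = -149919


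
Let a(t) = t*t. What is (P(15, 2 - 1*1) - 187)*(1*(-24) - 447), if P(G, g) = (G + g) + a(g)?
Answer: 80070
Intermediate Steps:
a(t) = t²
P(G, g) = G + g + g² (P(G, g) = (G + g) + g² = G + g + g²)
(P(15, 2 - 1*1) - 187)*(1*(-24) - 447) = ((15 + (2 - 1*1) + (2 - 1*1)²) - 187)*(1*(-24) - 447) = ((15 + (2 - 1) + (2 - 1)²) - 187)*(-24 - 447) = ((15 + 1 + 1²) - 187)*(-471) = ((15 + 1 + 1) - 187)*(-471) = (17 - 187)*(-471) = -170*(-471) = 80070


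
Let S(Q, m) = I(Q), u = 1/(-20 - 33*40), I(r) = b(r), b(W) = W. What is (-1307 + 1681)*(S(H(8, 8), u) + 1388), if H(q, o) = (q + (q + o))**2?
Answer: 734536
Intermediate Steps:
I(r) = r
u = -1/2120 (u = (1/40)/(-53) = -1/53*1/40 = -1/2120 ≈ -0.00047170)
H(q, o) = (o + 2*q)**2 (H(q, o) = (q + (o + q))**2 = (o + 2*q)**2)
S(Q, m) = Q
(-1307 + 1681)*(S(H(8, 8), u) + 1388) = (-1307 + 1681)*((8 + 2*8)**2 + 1388) = 374*((8 + 16)**2 + 1388) = 374*(24**2 + 1388) = 374*(576 + 1388) = 374*1964 = 734536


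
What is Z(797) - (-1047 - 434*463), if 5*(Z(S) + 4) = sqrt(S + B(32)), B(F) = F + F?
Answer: 201985 + sqrt(861)/5 ≈ 2.0199e+5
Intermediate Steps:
B(F) = 2*F
Z(S) = -4 + sqrt(64 + S)/5 (Z(S) = -4 + sqrt(S + 2*32)/5 = -4 + sqrt(S + 64)/5 = -4 + sqrt(64 + S)/5)
Z(797) - (-1047 - 434*463) = (-4 + sqrt(64 + 797)/5) - (-1047 - 434*463) = (-4 + sqrt(861)/5) - (-1047 - 200942) = (-4 + sqrt(861)/5) - 1*(-201989) = (-4 + sqrt(861)/5) + 201989 = 201985 + sqrt(861)/5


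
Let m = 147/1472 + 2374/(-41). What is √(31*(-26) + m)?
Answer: I*√49160676859/7544 ≈ 29.391*I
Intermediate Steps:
m = -3488501/60352 (m = 147*(1/1472) + 2374*(-1/41) = 147/1472 - 2374/41 = -3488501/60352 ≈ -57.803)
√(31*(-26) + m) = √(31*(-26) - 3488501/60352) = √(-806 - 3488501/60352) = √(-52132213/60352) = I*√49160676859/7544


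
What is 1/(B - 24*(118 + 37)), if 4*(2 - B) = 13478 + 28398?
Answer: -1/14187 ≈ -7.0487e-5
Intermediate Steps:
B = -10467 (B = 2 - (13478 + 28398)/4 = 2 - 1/4*41876 = 2 - 10469 = -10467)
1/(B - 24*(118 + 37)) = 1/(-10467 - 24*(118 + 37)) = 1/(-10467 - 24*155) = 1/(-10467 - 3720) = 1/(-14187) = -1/14187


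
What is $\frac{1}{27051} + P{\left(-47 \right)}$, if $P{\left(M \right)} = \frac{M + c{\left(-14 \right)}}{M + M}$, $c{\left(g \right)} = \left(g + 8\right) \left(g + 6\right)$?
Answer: $- \frac{26957}{2542794} \approx -0.010601$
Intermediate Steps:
$c{\left(g \right)} = \left(6 + g\right) \left(8 + g\right)$ ($c{\left(g \right)} = \left(8 + g\right) \left(6 + g\right) = \left(6 + g\right) \left(8 + g\right)$)
$P{\left(M \right)} = \frac{48 + M}{2 M}$ ($P{\left(M \right)} = \frac{M + \left(48 + \left(-14\right)^{2} + 14 \left(-14\right)\right)}{M + M} = \frac{M + \left(48 + 196 - 196\right)}{2 M} = \left(M + 48\right) \frac{1}{2 M} = \left(48 + M\right) \frac{1}{2 M} = \frac{48 + M}{2 M}$)
$\frac{1}{27051} + P{\left(-47 \right)} = \frac{1}{27051} + \frac{48 - 47}{2 \left(-47\right)} = \frac{1}{27051} + \frac{1}{2} \left(- \frac{1}{47}\right) 1 = \frac{1}{27051} - \frac{1}{94} = - \frac{26957}{2542794}$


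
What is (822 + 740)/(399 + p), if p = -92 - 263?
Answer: 71/2 ≈ 35.500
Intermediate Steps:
p = -355
(822 + 740)/(399 + p) = (822 + 740)/(399 - 355) = 1562/44 = 1562*(1/44) = 71/2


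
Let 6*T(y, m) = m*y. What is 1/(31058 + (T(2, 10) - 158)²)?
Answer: 9/494818 ≈ 1.8188e-5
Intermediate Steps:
T(y, m) = m*y/6 (T(y, m) = (m*y)/6 = m*y/6)
1/(31058 + (T(2, 10) - 158)²) = 1/(31058 + ((⅙)*10*2 - 158)²) = 1/(31058 + (10/3 - 158)²) = 1/(31058 + (-464/3)²) = 1/(31058 + 215296/9) = 1/(494818/9) = 9/494818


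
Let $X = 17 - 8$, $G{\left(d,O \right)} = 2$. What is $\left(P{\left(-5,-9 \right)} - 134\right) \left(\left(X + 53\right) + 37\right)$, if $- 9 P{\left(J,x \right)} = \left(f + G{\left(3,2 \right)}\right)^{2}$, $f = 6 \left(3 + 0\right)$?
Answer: $-17666$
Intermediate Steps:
$f = 18$ ($f = 6 \cdot 3 = 18$)
$P{\left(J,x \right)} = - \frac{400}{9}$ ($P{\left(J,x \right)} = - \frac{\left(18 + 2\right)^{2}}{9} = - \frac{20^{2}}{9} = \left(- \frac{1}{9}\right) 400 = - \frac{400}{9}$)
$X = 9$ ($X = 17 - 8 = 9$)
$\left(P{\left(-5,-9 \right)} - 134\right) \left(\left(X + 53\right) + 37\right) = \left(- \frac{400}{9} - 134\right) \left(\left(9 + 53\right) + 37\right) = - \frac{1606 \left(62 + 37\right)}{9} = \left(- \frac{1606}{9}\right) 99 = -17666$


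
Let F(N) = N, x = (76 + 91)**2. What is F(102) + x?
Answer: 27991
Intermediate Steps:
x = 27889 (x = 167**2 = 27889)
F(102) + x = 102 + 27889 = 27991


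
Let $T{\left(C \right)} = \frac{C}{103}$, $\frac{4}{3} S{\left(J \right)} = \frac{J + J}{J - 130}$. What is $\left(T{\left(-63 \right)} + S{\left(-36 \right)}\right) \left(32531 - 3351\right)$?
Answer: $- \frac{71432640}{8549} \approx -8355.7$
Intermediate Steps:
$S{\left(J \right)} = \frac{3 J}{2 \left(-130 + J\right)}$ ($S{\left(J \right)} = \frac{3 \frac{J + J}{J - 130}}{4} = \frac{3 \frac{2 J}{-130 + J}}{4} = \frac{3 J}{2 \left(-130 + J\right)}$)
$T{\left(C \right)} = \frac{C}{103}$ ($T{\left(C \right)} = C \frac{1}{103} = \frac{C}{103}$)
$\left(T{\left(-63 \right)} + S{\left(-36 \right)}\right) \left(32531 - 3351\right) = \left(\frac{1}{103} \left(-63\right) + \frac{3}{2} \left(-36\right) \frac{1}{-130 - 36}\right) \left(32531 - 3351\right) = \left(- \frac{63}{103} + \frac{3}{2} \left(-36\right) \frac{1}{-166}\right) 29180 = \left(- \frac{63}{103} + \frac{3}{2} \left(-36\right) \left(- \frac{1}{166}\right)\right) 29180 = \left(- \frac{63}{103} + \frac{27}{83}\right) 29180 = \left(- \frac{2448}{8549}\right) 29180 = - \frac{71432640}{8549}$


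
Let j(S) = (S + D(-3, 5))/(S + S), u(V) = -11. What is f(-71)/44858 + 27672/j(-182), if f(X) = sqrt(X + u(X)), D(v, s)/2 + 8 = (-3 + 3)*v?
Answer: 1678768/33 + I*sqrt(82)/44858 ≈ 50872.0 + 0.00020187*I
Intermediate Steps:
D(v, s) = -16 (D(v, s) = -16 + 2*((-3 + 3)*v) = -16 + 2*(0*v) = -16 + 2*0 = -16 + 0 = -16)
j(S) = (-16 + S)/(2*S) (j(S) = (S - 16)/(S + S) = (-16 + S)/((2*S)) = (-16 + S)*(1/(2*S)) = (-16 + S)/(2*S))
f(X) = sqrt(-11 + X) (f(X) = sqrt(X - 11) = sqrt(-11 + X))
f(-71)/44858 + 27672/j(-182) = sqrt(-11 - 71)/44858 + 27672/(((1/2)*(-16 - 182)/(-182))) = sqrt(-82)*(1/44858) + 27672/(((1/2)*(-1/182)*(-198))) = (I*sqrt(82))*(1/44858) + 27672/(99/182) = I*sqrt(82)/44858 + 27672*(182/99) = I*sqrt(82)/44858 + 1678768/33 = 1678768/33 + I*sqrt(82)/44858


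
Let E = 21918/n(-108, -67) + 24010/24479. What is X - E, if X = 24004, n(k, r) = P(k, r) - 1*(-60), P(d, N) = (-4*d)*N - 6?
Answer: 404176931311/16838055 ≈ 24004.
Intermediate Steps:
P(d, N) = -6 - 4*N*d (P(d, N) = -4*N*d - 6 = -6 - 4*N*d)
n(k, r) = 54 - 4*k*r (n(k, r) = (-6 - 4*r*k) - 1*(-60) = (-6 - 4*k*r) + 60 = 54 - 4*k*r)
E = 3740909/16838055 (E = 21918/(54 - 4*(-108)*(-67)) + 24010/24479 = 21918/(54 - 28944) + 24010*(1/24479) = 21918/(-28890) + 3430/3497 = 21918*(-1/28890) + 3430/3497 = -3653/4815 + 3430/3497 = 3740909/16838055 ≈ 0.22217)
X - E = 24004 - 1*3740909/16838055 = 24004 - 3740909/16838055 = 404176931311/16838055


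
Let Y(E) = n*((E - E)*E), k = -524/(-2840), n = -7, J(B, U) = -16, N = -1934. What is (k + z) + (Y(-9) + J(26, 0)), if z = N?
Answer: -1384369/710 ≈ -1949.8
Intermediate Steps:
z = -1934
k = 131/710 (k = -524*(-1/2840) = 131/710 ≈ 0.18451)
Y(E) = 0 (Y(E) = -7*(E - E)*E = -0*E = -7*0 = 0)
(k + z) + (Y(-9) + J(26, 0)) = (131/710 - 1934) + (0 - 16) = -1373009/710 - 16 = -1384369/710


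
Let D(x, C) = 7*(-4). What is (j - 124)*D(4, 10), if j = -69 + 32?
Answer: 4508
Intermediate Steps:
D(x, C) = -28
j = -37
(j - 124)*D(4, 10) = (-37 - 124)*(-28) = -161*(-28) = 4508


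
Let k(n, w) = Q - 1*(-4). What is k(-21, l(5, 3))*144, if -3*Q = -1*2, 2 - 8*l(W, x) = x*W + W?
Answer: 672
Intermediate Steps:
l(W, x) = ¼ - W/8 - W*x/8 (l(W, x) = ¼ - (x*W + W)/8 = ¼ - (W*x + W)/8 = ¼ - (W + W*x)/8 = ¼ + (-W/8 - W*x/8) = ¼ - W/8 - W*x/8)
Q = ⅔ (Q = -(-1)*2/3 = -⅓*(-2) = ⅔ ≈ 0.66667)
k(n, w) = 14/3 (k(n, w) = ⅔ - 1*(-4) = ⅔ + 4 = 14/3)
k(-21, l(5, 3))*144 = (14/3)*144 = 672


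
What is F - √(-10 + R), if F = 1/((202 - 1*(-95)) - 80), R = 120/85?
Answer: 1/217 - I*√2482/17 ≈ 0.0046083 - 2.9306*I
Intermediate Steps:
R = 24/17 (R = 120*(1/85) = 24/17 ≈ 1.4118)
F = 1/217 (F = 1/((202 + 95) - 80) = 1/(297 - 80) = 1/217 ≈ 0.0046083)
F - √(-10 + R) = 1/217 - √(-10 + 24/17) = 1/217 - √(-146/17) = 1/217 - I*√2482/17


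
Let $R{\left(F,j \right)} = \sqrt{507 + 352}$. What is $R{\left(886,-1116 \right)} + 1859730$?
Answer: $1859730 + \sqrt{859} \approx 1.8598 \cdot 10^{6}$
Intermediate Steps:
$R{\left(F,j \right)} = \sqrt{859}$
$R{\left(886,-1116 \right)} + 1859730 = \sqrt{859} + 1859730 = 1859730 + \sqrt{859}$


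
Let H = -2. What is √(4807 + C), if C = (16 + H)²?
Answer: √5003 ≈ 70.732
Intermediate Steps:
C = 196 (C = (16 - 2)² = 14² = 196)
√(4807 + C) = √(4807 + 196) = √5003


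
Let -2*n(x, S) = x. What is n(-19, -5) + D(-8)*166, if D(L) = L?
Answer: -2637/2 ≈ -1318.5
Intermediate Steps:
n(x, S) = -x/2
n(-19, -5) + D(-8)*166 = -½*(-19) - 8*166 = 19/2 - 1328 = -2637/2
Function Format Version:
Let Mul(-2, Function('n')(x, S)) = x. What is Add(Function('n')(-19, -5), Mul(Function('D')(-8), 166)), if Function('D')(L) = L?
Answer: Rational(-2637, 2) ≈ -1318.5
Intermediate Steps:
Function('n')(x, S) = Mul(Rational(-1, 2), x)
Add(Function('n')(-19, -5), Mul(Function('D')(-8), 166)) = Add(Mul(Rational(-1, 2), -19), Mul(-8, 166)) = Add(Rational(19, 2), -1328) = Rational(-2637, 2)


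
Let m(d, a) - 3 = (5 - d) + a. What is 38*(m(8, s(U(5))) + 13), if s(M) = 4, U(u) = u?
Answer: 646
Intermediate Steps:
m(d, a) = 8 + a - d (m(d, a) = 3 + ((5 - d) + a) = 3 + (5 + a - d) = 8 + a - d)
38*(m(8, s(U(5))) + 13) = 38*((8 + 4 - 1*8) + 13) = 38*((8 + 4 - 8) + 13) = 38*(4 + 13) = 38*17 = 646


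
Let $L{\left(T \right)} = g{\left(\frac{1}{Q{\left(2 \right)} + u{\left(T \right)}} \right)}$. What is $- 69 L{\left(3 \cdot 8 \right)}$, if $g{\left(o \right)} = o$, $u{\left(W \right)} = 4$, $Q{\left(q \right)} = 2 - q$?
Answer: $- \frac{69}{4} \approx -17.25$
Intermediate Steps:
$L{\left(T \right)} = \frac{1}{4}$ ($L{\left(T \right)} = \frac{1}{\left(2 - 2\right) + 4} = \frac{1}{0 + 4} = \frac{1}{4}$)
$- 69 L{\left(3 \cdot 8 \right)} = \left(-69\right) \frac{1}{4} = - \frac{69}{4}$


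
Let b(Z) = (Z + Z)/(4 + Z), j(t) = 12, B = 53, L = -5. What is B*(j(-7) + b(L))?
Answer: 1166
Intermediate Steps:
b(Z) = 2*Z/(4 + Z) (b(Z) = (2*Z)/(4 + Z) = 2*Z/(4 + Z))
B*(j(-7) + b(L)) = 53*(12 + 2*(-5)/(4 - 5)) = 53*(12 + 2*(-5)/(-1)) = 53*(12 + 2*(-5)*(-1)) = 53*(12 + 10) = 53*22 = 1166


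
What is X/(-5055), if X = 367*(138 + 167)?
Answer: -22387/1011 ≈ -22.143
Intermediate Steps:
X = 111935 (X = 367*305 = 111935)
X/(-5055) = 111935/(-5055) = 111935*(-1/5055) = -22387/1011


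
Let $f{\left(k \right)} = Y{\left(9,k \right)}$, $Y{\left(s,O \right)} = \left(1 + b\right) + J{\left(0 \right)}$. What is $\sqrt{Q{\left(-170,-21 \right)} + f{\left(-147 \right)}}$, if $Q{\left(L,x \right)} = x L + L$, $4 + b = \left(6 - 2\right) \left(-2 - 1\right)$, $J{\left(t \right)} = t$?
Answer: $\sqrt{3385} \approx 58.181$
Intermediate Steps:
$b = -16$ ($b = -4 + \left(6 - 2\right) \left(-2 - 1\right) = -4 + 4 \left(-3\right) = -4 - 12 = -16$)
$Y{\left(s,O \right)} = -15$ ($Y{\left(s,O \right)} = \left(1 - 16\right) + 0 = -15 + 0 = -15$)
$Q{\left(L,x \right)} = L + L x$ ($Q{\left(L,x \right)} = L x + L = L + L x$)
$f{\left(k \right)} = -15$
$\sqrt{Q{\left(-170,-21 \right)} + f{\left(-147 \right)}} = \sqrt{- 170 \left(1 - 21\right) - 15} = \sqrt{\left(-170\right) \left(-20\right) - 15} = \sqrt{3400 - 15} = \sqrt{3385}$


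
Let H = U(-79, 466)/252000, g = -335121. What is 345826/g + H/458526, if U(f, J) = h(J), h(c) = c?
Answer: -6659948897964269/6453791049132000 ≈ -1.0319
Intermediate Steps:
U(f, J) = J
H = 233/126000 (H = 466/252000 = 466*(1/252000) = 233/126000 ≈ 0.0018492)
345826/g + H/458526 = 345826/(-335121) + (233/126000)/458526 = 345826*(-1/335121) + (233/126000)*(1/458526) = -345826/335121 + 233/57774276000 = -6659948897964269/6453791049132000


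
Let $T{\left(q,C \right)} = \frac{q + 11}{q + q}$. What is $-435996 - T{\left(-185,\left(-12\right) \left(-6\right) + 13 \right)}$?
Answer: $- \frac{80659347}{185} \approx -4.36 \cdot 10^{5}$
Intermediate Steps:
$T{\left(q,C \right)} = \frac{11 + q}{2 q}$
$-435996 - T{\left(-185,\left(-12\right) \left(-6\right) + 13 \right)} = -435996 - \frac{11 - 185}{2 \left(-185\right)} = -435996 - \frac{1}{2} \left(- \frac{1}{185}\right) \left(-174\right) = -435996 - \frac{87}{185} = - \frac{80659347}{185}$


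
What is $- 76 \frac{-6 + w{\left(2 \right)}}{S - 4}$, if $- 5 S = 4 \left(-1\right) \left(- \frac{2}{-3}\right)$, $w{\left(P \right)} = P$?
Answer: $- \frac{1140}{13} \approx -87.692$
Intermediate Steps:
$S = \frac{8}{15}$ ($S = - \frac{4 \left(-1\right) \left(- \frac{2}{-3}\right)}{5} = - \frac{\left(-4\right) \left(\left(-2\right) \left(- \frac{1}{3}\right)\right)}{5} = - \frac{\left(-4\right) \frac{2}{3}}{5} = \left(- \frac{1}{5}\right) \left(- \frac{8}{3}\right) = \frac{8}{15} \approx 0.53333$)
$- 76 \frac{-6 + w{\left(2 \right)}}{S - 4} = - 76 \frac{-6 + 2}{\frac{8}{15} - 4} = - 76 \left(- \frac{4}{- \frac{52}{15}}\right) = - 76 \left(\left(-4\right) \left(- \frac{15}{52}\right)\right) = \left(-76\right) \frac{15}{13} = - \frac{1140}{13}$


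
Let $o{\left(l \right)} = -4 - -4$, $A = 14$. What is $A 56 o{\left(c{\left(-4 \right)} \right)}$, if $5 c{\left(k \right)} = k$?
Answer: $0$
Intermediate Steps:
$c{\left(k \right)} = \frac{k}{5}$
$o{\left(l \right)} = 0$ ($o{\left(l \right)} = -4 + 4 = 0$)
$A 56 o{\left(c{\left(-4 \right)} \right)} = 14 \cdot 56 \cdot 0 = 784 \cdot 0 = 0$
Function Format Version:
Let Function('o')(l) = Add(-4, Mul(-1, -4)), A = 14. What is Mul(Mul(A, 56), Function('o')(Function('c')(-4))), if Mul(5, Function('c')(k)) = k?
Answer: 0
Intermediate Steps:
Function('c')(k) = Mul(Rational(1, 5), k)
Function('o')(l) = 0 (Function('o')(l) = Add(-4, 4) = 0)
Mul(Mul(A, 56), Function('o')(Function('c')(-4))) = Mul(Mul(14, 56), 0) = Mul(784, 0) = 0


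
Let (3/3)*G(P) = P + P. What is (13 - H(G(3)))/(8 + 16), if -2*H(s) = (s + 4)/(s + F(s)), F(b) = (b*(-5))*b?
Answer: 2257/4176 ≈ 0.54047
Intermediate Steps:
G(P) = 2*P (G(P) = P + P = 2*P)
F(b) = -5*b**2 (F(b) = (-5*b)*b = -5*b**2)
H(s) = -(4 + s)/(2*(s - 5*s**2)) (H(s) = -(s + 4)/(2*(s - 5*s**2)) = -(4 + s)/(2*(s - 5*s**2)))
(13 - H(G(3)))/(8 + 16) = (13 - (4 + 2*3)/(2*(2*3)*(-1 + 5*(2*3))))/(8 + 16) = (13 - (4 + 6)/(2*6*(-1 + 5*6)))/24 = (13 - 10/(2*6*(-1 + 30)))*(1/24) = (13 - 10/(2*6*29))*(1/24) = (13 - 1*5/174)*(1/24) = (13 - 5/174)*(1/24) = (2257/174)*(1/24) = 2257/4176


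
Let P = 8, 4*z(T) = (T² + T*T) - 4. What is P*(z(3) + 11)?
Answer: 116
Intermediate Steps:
z(T) = -1 + T²/2 (z(T) = ((T² + T*T) - 4)/4 = ((T² + T²) - 4)/4 = (2*T² - 4)/4 = (-4 + 2*T²)/4 = -1 + T²/2)
P*(z(3) + 11) = 8*((-1 + (½)*3²) + 11) = 8*((-1 + (½)*9) + 11) = 8*((-1 + 9/2) + 11) = 8*(7/2 + 11) = 8*(29/2) = 116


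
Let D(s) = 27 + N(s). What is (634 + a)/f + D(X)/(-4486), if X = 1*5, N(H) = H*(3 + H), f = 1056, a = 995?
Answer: 1206157/789536 ≈ 1.5277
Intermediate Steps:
X = 5
D(s) = 27 + s*(3 + s)
(634 + a)/f + D(X)/(-4486) = (634 + 995)/1056 + (27 + 5*(3 + 5))/(-4486) = 1629*(1/1056) + (27 + 5*8)*(-1/4486) = 543/352 + (27 + 40)*(-1/4486) = 543/352 + 67*(-1/4486) = 543/352 - 67/4486 = 1206157/789536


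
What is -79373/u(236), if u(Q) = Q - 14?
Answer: -79373/222 ≈ -357.54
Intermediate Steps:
u(Q) = -14 + Q
-79373/u(236) = -79373/(-14 + 236) = -79373/222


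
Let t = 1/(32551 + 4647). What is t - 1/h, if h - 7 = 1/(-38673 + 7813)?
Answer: -1147714261/8035474762 ≈ -0.14283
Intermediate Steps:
t = 1/37198 ≈ 2.6883e-5
h = 216019/30860 (h = 7 + 1/(-38673 + 7813) = 7 + 1/(-30860) = 7 - 1/30860 = 216019/30860 ≈ 7.0000)
t - 1/h = 1/37198 - 1/216019/30860 = 1/37198 - 1*30860/216019 = 1/37198 - 30860/216019 = -1147714261/8035474762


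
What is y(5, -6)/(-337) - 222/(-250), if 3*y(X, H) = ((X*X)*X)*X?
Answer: 34096/126375 ≈ 0.26980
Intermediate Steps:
y(X, H) = X⁴/3 (y(X, H) = (((X*X)*X)*X)/3 = ((X²*X)*X)/3 = (X³*X)/3 = X⁴/3)
y(5, -6)/(-337) - 222/(-250) = ((⅓)*5⁴)/(-337) - 222/(-250) = ((⅓)*625)*(-1/337) - 222*(-1/250) = (625/3)*(-1/337) + 111/125 = -625/1011 + 111/125 = 34096/126375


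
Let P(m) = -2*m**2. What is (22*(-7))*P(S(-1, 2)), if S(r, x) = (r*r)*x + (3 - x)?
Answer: 2772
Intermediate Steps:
S(r, x) = 3 - x + x*r**2 (S(r, x) = r**2*x + (3 - x) = x*r**2 + (3 - x) = 3 - x + x*r**2)
(22*(-7))*P(S(-1, 2)) = (22*(-7))*(-2*(3 - 1*2 + 2*(-1)**2)**2) = -(-308)*(3 - 2 + 2*1)**2 = -(-308)*(3 - 2 + 2)**2 = -(-308)*3**2 = -(-308)*9 = -154*(-18) = 2772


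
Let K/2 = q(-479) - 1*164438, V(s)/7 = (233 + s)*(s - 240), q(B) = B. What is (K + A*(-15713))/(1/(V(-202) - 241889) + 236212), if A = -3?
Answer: -19099043817/15958624447 ≈ -1.1968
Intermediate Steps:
V(s) = 7*(-240 + s)*(233 + s) (V(s) = 7*((233 + s)*(s - 240)) = 7*((233 + s)*(-240 + s)) = 7*((-240 + s)*(233 + s)) = 7*(-240 + s)*(233 + s))
K = -329834 (K = 2*(-479 - 1*164438) = 2*(-479 - 164438) = 2*(-164917) = -329834)
(K + A*(-15713))/(1/(V(-202) - 241889) + 236212) = (-329834 - 3*(-15713))/(1/((-391440 - 49*(-202) + 7*(-202)**2) - 241889) + 236212) = (-329834 + 47139)/(1/((-391440 + 9898 + 7*40804) - 241889) + 236212) = -282695/(1/((-391440 + 9898 + 285628) - 241889) + 236212) = -282695/(1/(-95914 - 241889) + 236212) = -282695/(1/(-337803) + 236212) = -282695/(-1/337803 + 236212) = -282695/79793122235/337803 = -282695*337803/79793122235 = -19099043817/15958624447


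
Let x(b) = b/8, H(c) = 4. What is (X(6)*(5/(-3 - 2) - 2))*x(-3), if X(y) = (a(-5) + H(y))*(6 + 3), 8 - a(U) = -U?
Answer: 567/8 ≈ 70.875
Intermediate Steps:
x(b) = b/8 (x(b) = b*(1/8) = b/8)
a(U) = 8 + U (a(U) = 8 - (-1)*U = 8 + U)
X(y) = 63 (X(y) = ((8 - 5) + 4)*(6 + 3) = (3 + 4)*9 = 7*9 = 63)
(X(6)*(5/(-3 - 2) - 2))*x(-3) = (63*(5/(-3 - 2) - 2))*((1/8)*(-3)) = (63*(5/(-5) - 2))*(-3/8) = (63*(5*(-1/5) - 2))*(-3/8) = (63*(-1 - 2))*(-3/8) = (63*(-3))*(-3/8) = -189*(-3/8) = 567/8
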